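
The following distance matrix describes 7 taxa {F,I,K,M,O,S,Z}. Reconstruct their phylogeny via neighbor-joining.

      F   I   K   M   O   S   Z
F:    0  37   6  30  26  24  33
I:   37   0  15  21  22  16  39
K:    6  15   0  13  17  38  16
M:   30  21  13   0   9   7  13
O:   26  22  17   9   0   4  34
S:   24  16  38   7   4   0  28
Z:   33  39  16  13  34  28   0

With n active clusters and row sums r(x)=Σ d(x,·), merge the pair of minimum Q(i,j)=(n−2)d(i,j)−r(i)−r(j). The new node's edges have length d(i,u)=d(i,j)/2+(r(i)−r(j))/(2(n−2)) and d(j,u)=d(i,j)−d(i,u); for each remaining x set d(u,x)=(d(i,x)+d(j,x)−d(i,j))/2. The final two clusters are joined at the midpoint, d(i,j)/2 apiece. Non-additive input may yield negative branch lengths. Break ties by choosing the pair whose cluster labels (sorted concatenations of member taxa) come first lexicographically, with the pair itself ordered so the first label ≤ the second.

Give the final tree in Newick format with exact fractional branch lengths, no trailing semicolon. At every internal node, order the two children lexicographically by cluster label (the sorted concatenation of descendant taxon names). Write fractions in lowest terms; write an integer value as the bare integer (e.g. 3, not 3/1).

1. join F+K (d=6, Q=-231) ⇒ FK; edges |F|=81/10, |K|=-21/10
  updated: d(FK,I)=23, d(FK,M)=37/2, d(FK,O)=37/2, d(FK,S)=28, d(FK,Z)=43/2
2. join FK+Z (d=43/2, Q=-159) ⇒ FKZ; edges |FK|=15/2, |Z|=14
  updated: d(FKZ,I)=81/4, d(FKZ,M)=5, d(FKZ,O)=31/2, d(FKZ,S)=69/4
3. join FKZ+M (d=5, Q=-85) ⇒ FKMZ; edges |FKZ|=31/6, |M|=-1/6
  updated: d(FKMZ,I)=145/8, d(FKMZ,O)=39/4, d(FKMZ,S)=77/8
4. join FKMZ+I (d=145/8, Q=-459/8) ⇒ FIKMZ; edges |FKMZ|=141/32, |I|=439/32
  updated: d(FIKMZ,O)=109/16, d(FIKMZ,S)=15/4
5. join FIKMZ+O (d=109/16, Q=-233/16) ⇒ FIKMOZ; edges |FIKMZ|=105/32, |O|=113/32
  updated: d(FIKMOZ,S)=15/32
6. join FIKMOZ+S (d=15/32) ⇒ FIKMOSZ; edges |FIKMOZ|=15/64, |S|=15/64
final tree: ((((((F:81/10,K:-21/10):15/2,Z:14):31/6,M:-1/6):141/32,I:439/32):105/32,O:113/32):15/64,S:15/64)
total length: 1853/32

((((((F:81/10,K:-21/10):15/2,Z:14):31/6,M:-1/6):141/32,I:439/32):105/32,O:113/32):15/64,S:15/64)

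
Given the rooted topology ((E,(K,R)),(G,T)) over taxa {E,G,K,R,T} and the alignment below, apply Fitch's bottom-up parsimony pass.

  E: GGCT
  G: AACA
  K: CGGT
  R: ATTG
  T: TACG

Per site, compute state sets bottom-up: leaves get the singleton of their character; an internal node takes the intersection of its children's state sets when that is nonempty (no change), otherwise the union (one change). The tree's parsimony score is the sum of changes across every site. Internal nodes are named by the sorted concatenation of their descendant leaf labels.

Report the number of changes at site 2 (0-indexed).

site 0, node KR: K={C} ∪ R={A} → {A,C} (+1)
site 0, node EKR: E={G} ∪ KR={A,C} → {A,C,G} (+1)
site 0, node GT: G={A} ∪ T={T} → {A,T} (+1)
site 0, node EGKRT: EKR={A,C,G} ∩ GT={A,T} → {A} (+0)
site 1, node KR: K={G} ∪ R={T} → {G,T} (+1)
site 1, node EKR: E={G} ∩ KR={G,T} → {G} (+0)
site 1, node GT: G={A} ∩ T={A} → {A} (+0)
site 1, node EGKRT: EKR={G} ∪ GT={A} → {A,G} (+1)
site 2, node KR: K={G} ∪ R={T} → {G,T} (+1)
site 2, node EKR: E={C} ∪ KR={G,T} → {C,G,T} (+1)
site 2, node GT: G={C} ∩ T={C} → {C} (+0)
site 2, node EGKRT: EKR={C,G,T} ∩ GT={C} → {C} (+0)
site 3, node KR: K={T} ∪ R={G} → {G,T} (+1)
site 3, node EKR: E={T} ∩ KR={G,T} → {T} (+0)
site 3, node GT: G={A} ∪ T={G} → {A,G} (+1)
site 3, node EGKRT: EKR={T} ∪ GT={A,G} → {A,G,T} (+1)
per-site changes: [3, 2, 2, 3]; total = 10

2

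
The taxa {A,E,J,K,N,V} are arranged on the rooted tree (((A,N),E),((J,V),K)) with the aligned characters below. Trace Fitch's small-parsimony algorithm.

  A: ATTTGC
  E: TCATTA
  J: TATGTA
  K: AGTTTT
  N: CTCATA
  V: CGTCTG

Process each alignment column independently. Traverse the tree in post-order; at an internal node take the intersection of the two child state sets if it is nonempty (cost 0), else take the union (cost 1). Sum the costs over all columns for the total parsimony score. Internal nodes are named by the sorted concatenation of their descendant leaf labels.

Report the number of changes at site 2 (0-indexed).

site 0, node AN: A={A} ∪ N={C} → {A,C} (+1)
site 0, node AEN: AN={A,C} ∪ E={T} → {A,C,T} (+1)
site 0, node JV: J={T} ∪ V={C} → {C,T} (+1)
site 0, node JKV: JV={C,T} ∪ K={A} → {A,C,T} (+1)
site 0, node AEJKNV: AEN={A,C,T} ∩ JKV={A,C,T} → {A,C,T} (+0)
site 1, node AN: A={T} ∩ N={T} → {T} (+0)
site 1, node AEN: AN={T} ∪ E={C} → {C,T} (+1)
site 1, node JV: J={A} ∪ V={G} → {A,G} (+1)
site 1, node JKV: JV={A,G} ∩ K={G} → {G} (+0)
site 1, node AEJKNV: AEN={C,T} ∪ JKV={G} → {C,G,T} (+1)
site 2, node AN: A={T} ∪ N={C} → {C,T} (+1)
site 2, node AEN: AN={C,T} ∪ E={A} → {A,C,T} (+1)
site 2, node JV: J={T} ∩ V={T} → {T} (+0)
site 2, node JKV: JV={T} ∩ K={T} → {T} (+0)
site 2, node AEJKNV: AEN={A,C,T} ∩ JKV={T} → {T} (+0)
site 3, node AN: A={T} ∪ N={A} → {A,T} (+1)
site 3, node AEN: AN={A,T} ∩ E={T} → {T} (+0)
site 3, node JV: J={G} ∪ V={C} → {C,G} (+1)
site 3, node JKV: JV={C,G} ∪ K={T} → {C,G,T} (+1)
site 3, node AEJKNV: AEN={T} ∩ JKV={C,G,T} → {T} (+0)
site 4, node AN: A={G} ∪ N={T} → {G,T} (+1)
site 4, node AEN: AN={G,T} ∩ E={T} → {T} (+0)
site 4, node JV: J={T} ∩ V={T} → {T} (+0)
site 4, node JKV: JV={T} ∩ K={T} → {T} (+0)
site 4, node AEJKNV: AEN={T} ∩ JKV={T} → {T} (+0)
site 5, node AN: A={C} ∪ N={A} → {A,C} (+1)
site 5, node AEN: AN={A,C} ∩ E={A} → {A} (+0)
site 5, node JV: J={A} ∪ V={G} → {A,G} (+1)
site 5, node JKV: JV={A,G} ∪ K={T} → {A,G,T} (+1)
site 5, node AEJKNV: AEN={A} ∩ JKV={A,G,T} → {A} (+0)
per-site changes: [4, 3, 2, 3, 1, 3]; total = 16

2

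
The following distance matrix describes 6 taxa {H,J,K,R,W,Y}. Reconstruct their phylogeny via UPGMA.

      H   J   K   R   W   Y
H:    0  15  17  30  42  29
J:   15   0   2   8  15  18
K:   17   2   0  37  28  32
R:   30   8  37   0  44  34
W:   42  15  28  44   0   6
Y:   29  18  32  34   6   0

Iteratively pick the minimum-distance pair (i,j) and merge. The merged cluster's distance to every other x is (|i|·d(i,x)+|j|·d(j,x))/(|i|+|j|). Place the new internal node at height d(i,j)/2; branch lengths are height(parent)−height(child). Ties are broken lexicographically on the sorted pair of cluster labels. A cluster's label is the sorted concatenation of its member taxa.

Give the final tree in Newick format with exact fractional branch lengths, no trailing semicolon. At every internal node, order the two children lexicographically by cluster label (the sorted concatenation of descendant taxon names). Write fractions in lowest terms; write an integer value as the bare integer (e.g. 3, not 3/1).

iteration 1: select J,K (d=2); attach at lengths (1, 1); label the merged cluster JK
  updated: d(H,JK)=16, d(JK,R)=45/2, d(JK,W)=43/2, d(JK,Y)=25
iteration 2: select W,Y (d=6); attach at lengths (3, 3); label the merged cluster WY
  updated: d(H,WY)=71/2, d(JK,WY)=93/4, d(R,WY)=39
iteration 3: select H,JK (d=16); attach at lengths (8, 7); label the merged cluster HJK
  updated: d(HJK,R)=25, d(HJK,WY)=82/3
iteration 4: select HJK,R (d=25); attach at lengths (9/2, 25/2); label the merged cluster HJKR
  updated: d(HJKR,WY)=121/4
iteration 5: select HJKR,WY (d=121/4); attach at lengths (21/8, 97/8); label the merged cluster HJKRWY
final tree: (((H:8,(J:1,K:1):7):9/2,R:25/2):21/8,(W:3,Y:3):97/8)
total length: 219/4

(((H:8,(J:1,K:1):7):9/2,R:25/2):21/8,(W:3,Y:3):97/8)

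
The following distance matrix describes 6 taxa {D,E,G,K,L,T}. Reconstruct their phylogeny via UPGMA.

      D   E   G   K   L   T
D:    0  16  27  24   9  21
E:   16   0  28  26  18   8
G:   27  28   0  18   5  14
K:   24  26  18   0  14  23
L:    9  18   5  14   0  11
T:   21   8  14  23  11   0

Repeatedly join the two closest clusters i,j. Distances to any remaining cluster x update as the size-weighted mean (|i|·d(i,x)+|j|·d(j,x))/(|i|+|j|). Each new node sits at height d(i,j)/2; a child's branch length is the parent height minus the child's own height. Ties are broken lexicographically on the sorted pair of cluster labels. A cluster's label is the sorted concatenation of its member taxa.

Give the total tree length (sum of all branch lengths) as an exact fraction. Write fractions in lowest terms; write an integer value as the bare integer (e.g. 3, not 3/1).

175/4

1. join G+L (d=5) ⇒ GL; edges |G|=5/2, |L|=5/2
  updated: d(D,GL)=18, d(E,GL)=23, d(GL,K)=16, d(GL,T)=25/2
2. join E+T (d=8) ⇒ ET; edges |E|=4, |T|=4
  updated: d(D,ET)=37/2, d(ET,GL)=71/4, d(ET,K)=49/2
3. join GL+K (d=16) ⇒ GKL; edges |GL|=11/2, |K|=8
  updated: d(D,GKL)=20, d(ET,GKL)=20
4. join D+ET (d=37/2) ⇒ DET; edges |D|=37/4, |ET|=21/4
  updated: d(DET,GKL)=20
5. join DET+GKL (d=20) ⇒ DEGKLT; edges |DET|=3/4, |GKL|=2
final tree: ((D:37/4,(E:4,T:4):21/4):3/4,((G:5/2,L:5/2):11/2,K:8):2)
total length: 175/4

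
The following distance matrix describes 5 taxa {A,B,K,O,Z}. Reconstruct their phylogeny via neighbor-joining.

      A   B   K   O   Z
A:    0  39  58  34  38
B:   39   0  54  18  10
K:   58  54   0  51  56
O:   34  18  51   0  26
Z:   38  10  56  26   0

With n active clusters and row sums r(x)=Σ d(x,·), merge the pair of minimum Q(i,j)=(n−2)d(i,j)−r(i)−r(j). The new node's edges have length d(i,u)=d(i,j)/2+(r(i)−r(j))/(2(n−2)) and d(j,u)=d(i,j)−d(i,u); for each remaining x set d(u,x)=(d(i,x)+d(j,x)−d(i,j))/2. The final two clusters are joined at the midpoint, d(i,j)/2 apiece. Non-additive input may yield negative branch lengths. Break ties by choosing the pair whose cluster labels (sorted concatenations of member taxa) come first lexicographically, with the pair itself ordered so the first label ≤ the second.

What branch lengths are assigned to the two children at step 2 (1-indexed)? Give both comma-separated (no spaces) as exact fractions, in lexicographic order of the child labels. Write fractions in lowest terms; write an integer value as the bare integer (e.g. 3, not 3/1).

165/8,299/8

step 1: merge (B,Z) at d=10, Q=-221; branch lengths B→7/2, Z→13/2; new cluster BZ
  updated: d(A,BZ)=67/2, d(BZ,K)=50, d(BZ,O)=17
step 2: merge (A,K) at d=58, Q=-337/2; branch lengths A→165/8, K→299/8; new cluster AK
  updated: d(AK,BZ)=51/4, d(AK,O)=27/2
step 3: merge (AK,BZ) at d=51/4, Q=-173/4; branch lengths AK→37/8, BZ→65/8; new cluster ABKZ
  updated: d(ABKZ,O)=71/8
step 4: merge (ABKZ,O) at d=71/8; branch lengths ABKZ→71/16, O→71/16; new cluster ABKOZ
final tree: (((A:165/8,K:299/8):37/8,(B:7/2,Z:13/2):65/8):71/16,O:71/16)
total length: 717/8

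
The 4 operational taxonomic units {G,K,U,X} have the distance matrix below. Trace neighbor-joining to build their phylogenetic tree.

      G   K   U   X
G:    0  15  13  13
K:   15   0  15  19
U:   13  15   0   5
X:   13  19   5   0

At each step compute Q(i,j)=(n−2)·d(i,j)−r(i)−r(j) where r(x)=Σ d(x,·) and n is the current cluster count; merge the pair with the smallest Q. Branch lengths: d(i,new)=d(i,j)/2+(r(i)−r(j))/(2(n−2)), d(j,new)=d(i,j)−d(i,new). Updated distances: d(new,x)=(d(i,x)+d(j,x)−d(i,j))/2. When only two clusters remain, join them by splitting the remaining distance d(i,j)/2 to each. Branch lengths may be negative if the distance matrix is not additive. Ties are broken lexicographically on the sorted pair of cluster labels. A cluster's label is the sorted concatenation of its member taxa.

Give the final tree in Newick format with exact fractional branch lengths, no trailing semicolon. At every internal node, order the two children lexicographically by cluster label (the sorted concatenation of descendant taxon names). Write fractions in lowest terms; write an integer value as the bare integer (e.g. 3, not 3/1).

(((G:11/2,K:19/2):5,U:3/2):7/4,X:7/4)

iteration 1: select G,K (d=15, Q=-60); attach at lengths (11/2, 19/2); label the merged cluster GK
  updated: d(GK,U)=13/2, d(GK,X)=17/2
iteration 2: select GK,U (d=13/2, Q=-20); attach at lengths (5, 3/2); label the merged cluster GKU
  updated: d(GKU,X)=7/2
iteration 3: select GKU,X (d=7/2); attach at lengths (7/4, 7/4); label the merged cluster GKUX
final tree: (((G:11/2,K:19/2):5,U:3/2):7/4,X:7/4)
total length: 25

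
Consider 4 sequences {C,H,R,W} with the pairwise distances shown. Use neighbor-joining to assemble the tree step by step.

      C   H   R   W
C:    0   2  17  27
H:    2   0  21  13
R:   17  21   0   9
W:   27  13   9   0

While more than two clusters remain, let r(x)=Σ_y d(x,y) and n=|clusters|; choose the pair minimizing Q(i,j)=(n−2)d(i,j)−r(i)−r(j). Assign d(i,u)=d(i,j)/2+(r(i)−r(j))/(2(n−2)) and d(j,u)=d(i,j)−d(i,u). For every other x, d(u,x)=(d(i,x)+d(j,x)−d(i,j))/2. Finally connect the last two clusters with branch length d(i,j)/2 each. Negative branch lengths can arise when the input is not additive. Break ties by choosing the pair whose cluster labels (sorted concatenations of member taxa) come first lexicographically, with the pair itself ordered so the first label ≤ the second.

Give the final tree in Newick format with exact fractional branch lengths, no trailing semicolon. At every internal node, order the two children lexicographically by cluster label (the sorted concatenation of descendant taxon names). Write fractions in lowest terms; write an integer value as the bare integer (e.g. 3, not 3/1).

step 1: merge (C,H) at d=2, Q=-78; branch lengths C→7/2, H→-3/2; new cluster CH
  updated: d(CH,R)=18, d(CH,W)=19
step 2: merge (CH,R) at d=18, Q=-46; branch lengths CH→14, R→4; new cluster CHR
  updated: d(CHR,W)=5
step 3: merge (CHR,W) at d=5; branch lengths CHR→5/2, W→5/2; new cluster CHRW
final tree: (((C:7/2,H:-3/2):14,R:4):5/2,W:5/2)
total length: 25

(((C:7/2,H:-3/2):14,R:4):5/2,W:5/2)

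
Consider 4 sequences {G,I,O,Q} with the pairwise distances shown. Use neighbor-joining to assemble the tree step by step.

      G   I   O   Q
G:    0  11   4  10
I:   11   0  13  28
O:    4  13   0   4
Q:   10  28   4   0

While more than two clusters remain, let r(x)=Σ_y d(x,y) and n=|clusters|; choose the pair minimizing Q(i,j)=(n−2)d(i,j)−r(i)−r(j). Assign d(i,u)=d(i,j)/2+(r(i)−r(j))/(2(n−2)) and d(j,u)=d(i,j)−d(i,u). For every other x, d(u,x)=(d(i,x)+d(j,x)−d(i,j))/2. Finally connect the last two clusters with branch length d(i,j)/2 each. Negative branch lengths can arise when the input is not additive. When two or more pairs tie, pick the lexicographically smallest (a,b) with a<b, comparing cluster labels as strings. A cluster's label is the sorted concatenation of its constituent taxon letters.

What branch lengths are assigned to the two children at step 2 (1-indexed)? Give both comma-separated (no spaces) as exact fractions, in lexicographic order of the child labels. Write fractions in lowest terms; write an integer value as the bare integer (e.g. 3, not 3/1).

25/4,-13/4

1. join G+I (d=11, Q=-55) ⇒ GI; edges |G|=-5/4, |I|=49/4
  updated: d(GI,O)=3, d(GI,Q)=27/2
2. join GI+O (d=3, Q=-41/2) ⇒ GIO; edges |GI|=25/4, |O|=-13/4
  updated: d(GIO,Q)=29/4
3. join GIO+Q (d=29/4) ⇒ GIOQ; edges |GIO|=29/8, |Q|=29/8
final tree: (((G:-5/4,I:49/4):25/4,O:-13/4):29/8,Q:29/8)
total length: 85/4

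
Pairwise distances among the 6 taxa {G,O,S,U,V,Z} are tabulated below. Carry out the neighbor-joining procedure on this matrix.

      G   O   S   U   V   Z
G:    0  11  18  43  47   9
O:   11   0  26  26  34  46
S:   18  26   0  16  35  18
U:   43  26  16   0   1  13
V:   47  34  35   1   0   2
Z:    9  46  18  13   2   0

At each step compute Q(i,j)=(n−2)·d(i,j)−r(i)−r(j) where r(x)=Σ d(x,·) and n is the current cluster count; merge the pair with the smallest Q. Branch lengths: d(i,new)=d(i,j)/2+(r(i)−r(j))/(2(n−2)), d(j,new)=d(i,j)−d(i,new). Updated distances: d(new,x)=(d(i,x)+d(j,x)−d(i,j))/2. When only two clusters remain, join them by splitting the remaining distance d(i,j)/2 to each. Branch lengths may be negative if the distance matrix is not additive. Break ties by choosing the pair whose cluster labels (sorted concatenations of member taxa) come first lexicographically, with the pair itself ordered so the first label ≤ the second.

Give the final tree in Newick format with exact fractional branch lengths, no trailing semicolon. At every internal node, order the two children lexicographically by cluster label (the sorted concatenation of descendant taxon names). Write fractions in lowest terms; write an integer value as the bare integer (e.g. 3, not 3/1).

(((((G:29/8,O:59/8):133/12,S:65/12):99/8,Z:-5/8):61/8,U:1/8):7/16,V:7/16)

step 1: merge (G,O) at d=11, Q=-227; branch lengths G→29/8, O→59/8; new cluster GO
  updated: d(GO,S)=33/2, d(GO,U)=29, d(GO,V)=35, d(GO,Z)=22
step 2: merge (GO,S) at d=33/2, Q=-277/2; branch lengths GO→133/12, S→65/12; new cluster GOS
  updated: d(GOS,U)=57/4, d(GOS,V)=107/4, d(GOS,Z)=47/4
step 3: merge (GOS,Z) at d=47/4, Q=-56; branch lengths GOS→99/8, Z→-5/8; new cluster GOSZ
  updated: d(GOSZ,U)=31/4, d(GOSZ,V)=17/2
step 4: merge (GOSZ,U) at d=31/4, Q=-69/4; branch lengths GOSZ→61/8, U→1/8; new cluster GOSUZ
  updated: d(GOSUZ,V)=7/8
step 5: merge (GOSUZ,V) at d=7/8; branch lengths GOSUZ→7/16, V→7/16; new cluster GOSUVZ
final tree: (((((G:29/8,O:59/8):133/12,S:65/12):99/8,Z:-5/8):61/8,U:1/8):7/16,V:7/16)
total length: 383/8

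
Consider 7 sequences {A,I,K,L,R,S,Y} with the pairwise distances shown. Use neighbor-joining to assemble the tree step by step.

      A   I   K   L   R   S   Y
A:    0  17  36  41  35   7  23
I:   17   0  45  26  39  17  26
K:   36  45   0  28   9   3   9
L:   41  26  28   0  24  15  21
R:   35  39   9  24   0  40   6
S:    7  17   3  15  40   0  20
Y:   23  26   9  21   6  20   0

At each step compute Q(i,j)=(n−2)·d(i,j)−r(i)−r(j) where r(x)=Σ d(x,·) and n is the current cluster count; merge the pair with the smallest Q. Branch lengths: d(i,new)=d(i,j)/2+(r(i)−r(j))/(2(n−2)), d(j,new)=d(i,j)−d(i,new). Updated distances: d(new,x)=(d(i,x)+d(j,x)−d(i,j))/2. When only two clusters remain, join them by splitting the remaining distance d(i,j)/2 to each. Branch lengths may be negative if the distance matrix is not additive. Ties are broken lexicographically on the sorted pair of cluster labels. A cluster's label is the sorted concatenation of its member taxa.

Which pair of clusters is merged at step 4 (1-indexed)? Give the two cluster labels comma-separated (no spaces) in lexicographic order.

AILS,Y

iteration 1: select A,I (d=17, Q=-244); attach at lengths (37/5, 48/5); label the merged cluster AI
  updated: d(AI,K)=32, d(AI,L)=25, d(AI,R)=57/2, d(AI,S)=7/2, d(AI,Y)=16
iteration 2: select AI,S (d=7/2, Q=-345/2); attach at lengths (75/16, -19/16); label the merged cluster AIS
  updated: d(AIS,K)=63/4, d(AIS,L)=73/4, d(AIS,R)=65/2, d(AIS,Y)=65/4
iteration 3: select AIS,L (d=73/4, Q=-477/4); attach at lengths (185/24, 253/24); label the merged cluster AILS
  updated: d(AILS,K)=51/4, d(AILS,R)=153/8, d(AILS,Y)=19/2
iteration 4: select AILS,Y (d=19/2, Q=-375/8); attach at lengths (287/32, 17/32); label the merged cluster AILSY
  updated: d(AILSY,K)=49/8, d(AILSY,R)=125/16
iteration 5: select AILSY,K (d=49/8, Q=-367/16); attach at lengths (79/32, 117/32); label the merged cluster AIKLSY
  updated: d(AIKLSY,R)=171/32
iteration 6: select AIKLSY,R (d=171/32); attach at lengths (171/64, 171/64); label the merged cluster AIKLRSY
final tree: ((((((A:37/5,I:48/5):75/16,S:-19/16):185/24,L:253/24):287/32,Y:17/32):79/32,K:117/32):171/64,R:171/64)
total length: 1911/32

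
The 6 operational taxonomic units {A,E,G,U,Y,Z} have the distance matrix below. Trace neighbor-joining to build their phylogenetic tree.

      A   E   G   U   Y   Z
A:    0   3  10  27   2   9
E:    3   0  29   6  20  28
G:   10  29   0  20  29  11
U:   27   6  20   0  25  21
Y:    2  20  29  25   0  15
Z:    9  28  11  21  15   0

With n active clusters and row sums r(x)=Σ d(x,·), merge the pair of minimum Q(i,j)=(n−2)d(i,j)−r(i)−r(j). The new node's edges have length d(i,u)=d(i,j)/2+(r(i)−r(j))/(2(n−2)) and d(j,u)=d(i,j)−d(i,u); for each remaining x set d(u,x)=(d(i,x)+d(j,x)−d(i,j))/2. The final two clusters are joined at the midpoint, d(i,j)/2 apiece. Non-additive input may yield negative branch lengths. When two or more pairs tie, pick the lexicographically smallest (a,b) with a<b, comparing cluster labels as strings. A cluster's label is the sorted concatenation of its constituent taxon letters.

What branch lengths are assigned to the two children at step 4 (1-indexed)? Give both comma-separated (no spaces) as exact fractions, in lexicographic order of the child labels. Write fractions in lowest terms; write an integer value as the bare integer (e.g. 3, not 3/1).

4,43/4

step 1: merge (E,U) at d=6, Q=-161; branch lengths E→11/8, U→37/8; new cluster EU
  updated: d(A,EU)=12, d(EU,G)=43/2, d(EU,Y)=39/2, d(EU,Z)=43/2
step 2: merge (G,Z) at d=11, Q=-95; branch lengths G→8, Z→3; new cluster GZ
  updated: d(A,GZ)=4, d(EU,GZ)=16, d(GZ,Y)=33/2
step 3: merge (A,Y) at d=2, Q=-52; branch lengths A→-4, Y→6; new cluster AY
  updated: d(AY,EU)=59/4, d(AY,GZ)=37/4
step 4: merge (AY,EU) at d=59/4, Q=-40; branch lengths AY→4, EU→43/4; new cluster AEUY
  updated: d(AEUY,GZ)=21/4
step 5: merge (AEUY,GZ) at d=21/4; branch lengths AEUY→21/8, GZ→21/8; new cluster AEGUYZ
final tree: (((A:-4,Y:6):4,(E:11/8,U:37/8):43/4):21/8,(G:8,Z:3):21/8)
total length: 39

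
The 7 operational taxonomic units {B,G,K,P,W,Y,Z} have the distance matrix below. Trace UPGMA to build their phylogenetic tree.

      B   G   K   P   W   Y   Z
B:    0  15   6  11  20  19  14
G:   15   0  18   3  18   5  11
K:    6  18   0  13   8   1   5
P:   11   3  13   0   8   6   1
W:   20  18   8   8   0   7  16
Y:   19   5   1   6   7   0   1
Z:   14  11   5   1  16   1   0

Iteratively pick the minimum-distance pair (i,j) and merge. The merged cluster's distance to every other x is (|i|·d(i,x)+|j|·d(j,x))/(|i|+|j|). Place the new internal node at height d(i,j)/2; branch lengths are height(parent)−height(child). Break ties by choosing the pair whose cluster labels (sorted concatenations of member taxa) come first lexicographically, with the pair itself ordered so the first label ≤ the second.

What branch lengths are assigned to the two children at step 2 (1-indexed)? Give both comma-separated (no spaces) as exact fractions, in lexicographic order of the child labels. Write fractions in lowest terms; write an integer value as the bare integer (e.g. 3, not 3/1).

iteration 1: select K,Y (d=1); attach at lengths (1/2, 1/2); label the merged cluster KY
  updated: d(B,KY)=25/2, d(G,KY)=23/2, d(KY,P)=19/2, d(KY,W)=15/2, d(KY,Z)=3
iteration 2: select P,Z (d=1); attach at lengths (1/2, 1/2); label the merged cluster PZ
  updated: d(B,PZ)=25/2, d(G,PZ)=7, d(KY,PZ)=25/4, d(PZ,W)=12
iteration 3: select KY,PZ (d=25/4); attach at lengths (21/8, 21/8); label the merged cluster KPYZ
  updated: d(B,KPYZ)=25/2, d(G,KPYZ)=37/4, d(KPYZ,W)=39/4
iteration 4: select G,KPYZ (d=37/4); attach at lengths (37/8, 3/2); label the merged cluster GKPYZ
  updated: d(B,GKPYZ)=13, d(GKPYZ,W)=57/5
iteration 5: select GKPYZ,W (d=57/5); attach at lengths (43/40, 57/10); label the merged cluster GKPWYZ
  updated: d(B,GKPWYZ)=85/6
iteration 6: select B,GKPWYZ (d=85/6); attach at lengths (85/12, 83/60); label the merged cluster BGKPWYZ
final tree: (B:85/12,((G:37/8,((K:1/2,Y:1/2):21/8,(P:1/2,Z:1/2):21/8):3/2):43/40,W:57/10):83/60)
total length: 1717/60

1/2,1/2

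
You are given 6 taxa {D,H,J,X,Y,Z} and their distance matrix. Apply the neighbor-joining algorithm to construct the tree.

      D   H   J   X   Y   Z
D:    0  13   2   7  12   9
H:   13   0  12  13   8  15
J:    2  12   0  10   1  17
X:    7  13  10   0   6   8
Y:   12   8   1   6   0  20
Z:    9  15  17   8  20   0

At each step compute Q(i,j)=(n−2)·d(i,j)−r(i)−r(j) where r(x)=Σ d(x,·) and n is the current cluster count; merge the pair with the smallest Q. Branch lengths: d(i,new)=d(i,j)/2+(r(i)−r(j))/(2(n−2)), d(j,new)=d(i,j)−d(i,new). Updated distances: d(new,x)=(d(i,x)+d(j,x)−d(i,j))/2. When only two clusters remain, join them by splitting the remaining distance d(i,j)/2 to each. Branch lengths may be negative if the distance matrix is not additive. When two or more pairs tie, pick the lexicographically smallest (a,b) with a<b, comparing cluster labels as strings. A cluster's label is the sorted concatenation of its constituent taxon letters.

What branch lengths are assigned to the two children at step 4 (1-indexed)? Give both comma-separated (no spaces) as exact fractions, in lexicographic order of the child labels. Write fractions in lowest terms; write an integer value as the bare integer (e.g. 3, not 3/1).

step 1: merge (J,Y) at d=1, Q=-85; branch lengths J→-1/8, Y→9/8; new cluster JY
  updated: d(D,JY)=13/2, d(H,JY)=19/2, d(JY,X)=15/2, d(JY,Z)=18
step 2: merge (H,JY) at d=19/2, Q=-127/2; branch lengths H→25/4, JY→13/4; new cluster HJY
  updated: d(D,HJY)=5, d(HJY,X)=11/2, d(HJY,Z)=47/4
step 3: merge (D,HJY) at d=5, Q=-133/4; branch lengths D→35/16, HJY→45/16; new cluster DHJY
  updated: d(DHJY,X)=15/4, d(DHJY,Z)=63/8
step 4: merge (DHJY,X) at d=15/4, Q=-157/8; branch lengths DHJY→29/16, X→31/16; new cluster DHJXY
  updated: d(DHJXY,Z)=97/16
step 5: merge (DHJXY,Z) at d=97/16; branch lengths DHJXY→97/32, Z→97/32; new cluster DHJXYZ
final tree: (((D:35/16,(H:25/4,(J:-1/8,Y:9/8):13/4):45/16):29/16,X:31/16):97/32,Z:97/32)
total length: 405/16

29/16,31/16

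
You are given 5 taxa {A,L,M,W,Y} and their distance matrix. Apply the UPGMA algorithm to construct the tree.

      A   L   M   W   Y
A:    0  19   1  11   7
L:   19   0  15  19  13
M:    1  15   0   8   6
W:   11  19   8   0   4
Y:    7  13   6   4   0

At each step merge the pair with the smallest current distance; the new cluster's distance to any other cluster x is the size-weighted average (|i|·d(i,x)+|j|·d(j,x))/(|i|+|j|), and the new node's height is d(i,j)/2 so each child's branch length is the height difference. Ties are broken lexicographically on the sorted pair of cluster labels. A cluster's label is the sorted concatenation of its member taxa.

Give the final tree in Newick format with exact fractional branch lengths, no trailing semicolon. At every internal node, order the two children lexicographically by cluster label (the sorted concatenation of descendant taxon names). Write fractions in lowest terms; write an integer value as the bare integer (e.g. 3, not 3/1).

(((A:1/2,M:1/2):7/2,(W:2,Y:2):2):17/4,L:33/4)

iteration 1: select A,M (d=1); attach at lengths (1/2, 1/2); label the merged cluster AM
  updated: d(AM,L)=17, d(AM,W)=19/2, d(AM,Y)=13/2
iteration 2: select W,Y (d=4); attach at lengths (2, 2); label the merged cluster WY
  updated: d(AM,WY)=8, d(L,WY)=16
iteration 3: select AM,WY (d=8); attach at lengths (7/2, 2); label the merged cluster AMWY
  updated: d(AMWY,L)=33/2
iteration 4: select AMWY,L (d=33/2); attach at lengths (17/4, 33/4); label the merged cluster ALMWY
final tree: (((A:1/2,M:1/2):7/2,(W:2,Y:2):2):17/4,L:33/4)
total length: 23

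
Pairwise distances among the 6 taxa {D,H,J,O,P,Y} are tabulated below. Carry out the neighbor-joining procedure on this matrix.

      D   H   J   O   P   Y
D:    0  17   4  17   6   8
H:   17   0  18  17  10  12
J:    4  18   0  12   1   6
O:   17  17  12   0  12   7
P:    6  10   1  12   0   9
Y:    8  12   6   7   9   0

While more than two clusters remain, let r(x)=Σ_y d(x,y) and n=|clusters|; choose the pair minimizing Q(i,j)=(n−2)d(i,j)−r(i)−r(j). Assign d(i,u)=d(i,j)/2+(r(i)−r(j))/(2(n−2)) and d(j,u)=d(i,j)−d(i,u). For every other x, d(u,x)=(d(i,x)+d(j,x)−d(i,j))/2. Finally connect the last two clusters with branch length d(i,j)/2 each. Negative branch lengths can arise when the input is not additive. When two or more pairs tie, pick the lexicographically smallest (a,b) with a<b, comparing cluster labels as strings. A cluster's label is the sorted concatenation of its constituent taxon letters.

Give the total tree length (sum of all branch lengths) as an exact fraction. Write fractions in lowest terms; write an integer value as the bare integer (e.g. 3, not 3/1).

1. join O+Y (d=7, Q=-79) ⇒ OY; edges |O|=51/8, |Y|=5/8
  updated: d(D,OY)=9, d(H,OY)=11, d(J,OY)=11/2, d(OY,P)=7
2. join H+OY (d=11, Q=-111/2) ⇒ HOY; edges |H|=113/12, |OY|=19/12
  updated: d(D,HOY)=15/2, d(HOY,J)=25/4, d(HOY,P)=3
3. join D+J (d=4, Q=-83/4) ⇒ DJ; edges |D|=57/16, |J|=7/16
  updated: d(DJ,HOY)=39/8, d(DJ,P)=3/2
4. join DJ+HOY (d=39/8, Q=-75/8) ⇒ DHJOY; edges |DJ|=27/16, |HOY|=51/16
  updated: d(DHJOY,P)=-3/16
5. join DHJOY+P (d=-3/16) ⇒ DHJOPY; edges |DHJOY|=-3/32, |P|=-3/32
final tree: (((D:57/16,J:7/16):27/16,(H:113/12,(O:51/8,Y:5/8):19/12):51/16):-3/32,P:-3/32)
total length: 427/16

427/16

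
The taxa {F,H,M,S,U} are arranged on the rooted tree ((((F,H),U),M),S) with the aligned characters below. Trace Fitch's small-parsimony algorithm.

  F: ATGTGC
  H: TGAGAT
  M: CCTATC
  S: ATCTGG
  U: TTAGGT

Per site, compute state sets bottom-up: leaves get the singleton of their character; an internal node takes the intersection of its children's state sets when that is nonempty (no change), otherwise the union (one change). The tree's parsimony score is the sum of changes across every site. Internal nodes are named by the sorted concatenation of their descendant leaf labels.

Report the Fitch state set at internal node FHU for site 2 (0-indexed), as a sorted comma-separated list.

A

site 0, node FH: F={A} ∪ H={T} → {A,T} (+1)
site 0, node FHU: FH={A,T} ∩ U={T} → {T} (+0)
site 0, node FHMU: FHU={T} ∪ M={C} → {C,T} (+1)
site 0, node FHMSU: FHMU={C,T} ∪ S={A} → {A,C,T} (+1)
site 1, node FH: F={T} ∪ H={G} → {G,T} (+1)
site 1, node FHU: FH={G,T} ∩ U={T} → {T} (+0)
site 1, node FHMU: FHU={T} ∪ M={C} → {C,T} (+1)
site 1, node FHMSU: FHMU={C,T} ∩ S={T} → {T} (+0)
site 2, node FH: F={G} ∪ H={A} → {A,G} (+1)
site 2, node FHU: FH={A,G} ∩ U={A} → {A} (+0)
site 2, node FHMU: FHU={A} ∪ M={T} → {A,T} (+1)
site 2, node FHMSU: FHMU={A,T} ∪ S={C} → {A,C,T} (+1)
site 3, node FH: F={T} ∪ H={G} → {G,T} (+1)
site 3, node FHU: FH={G,T} ∩ U={G} → {G} (+0)
site 3, node FHMU: FHU={G} ∪ M={A} → {A,G} (+1)
site 3, node FHMSU: FHMU={A,G} ∪ S={T} → {A,G,T} (+1)
site 4, node FH: F={G} ∪ H={A} → {A,G} (+1)
site 4, node FHU: FH={A,G} ∩ U={G} → {G} (+0)
site 4, node FHMU: FHU={G} ∪ M={T} → {G,T} (+1)
site 4, node FHMSU: FHMU={G,T} ∩ S={G} → {G} (+0)
site 5, node FH: F={C} ∪ H={T} → {C,T} (+1)
site 5, node FHU: FH={C,T} ∩ U={T} → {T} (+0)
site 5, node FHMU: FHU={T} ∪ M={C} → {C,T} (+1)
site 5, node FHMSU: FHMU={C,T} ∪ S={G} → {C,G,T} (+1)
per-site changes: [3, 2, 3, 3, 2, 3]; total = 16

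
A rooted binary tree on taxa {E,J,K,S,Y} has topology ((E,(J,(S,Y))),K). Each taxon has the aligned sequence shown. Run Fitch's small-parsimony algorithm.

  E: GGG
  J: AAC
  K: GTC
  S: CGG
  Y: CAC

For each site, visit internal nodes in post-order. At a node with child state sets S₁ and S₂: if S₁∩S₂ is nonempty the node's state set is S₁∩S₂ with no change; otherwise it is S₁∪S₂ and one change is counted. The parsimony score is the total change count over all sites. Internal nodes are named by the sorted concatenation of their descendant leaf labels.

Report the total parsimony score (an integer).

7

SY@0: {C} ∩ {C} = {C} (intersection, +0)
JSY@0: {A} ∪ {C} = {A,C} (union, +1)
EJSY@0: {G} ∪ {A,C} = {A,C,G} (union, +1)
EJKSY@0: {A,C,G} ∩ {G} = {G} (intersection, +0)
SY@1: {G} ∪ {A} = {A,G} (union, +1)
JSY@1: {A} ∩ {A,G} = {A} (intersection, +0)
EJSY@1: {G} ∪ {A} = {A,G} (union, +1)
EJKSY@1: {A,G} ∪ {T} = {A,G,T} (union, +1)
SY@2: {G} ∪ {C} = {C,G} (union, +1)
JSY@2: {C} ∩ {C,G} = {C} (intersection, +0)
EJSY@2: {G} ∪ {C} = {C,G} (union, +1)
EJKSY@2: {C,G} ∩ {C} = {C} (intersection, +0)
per-site changes: [2, 3, 2]; total = 7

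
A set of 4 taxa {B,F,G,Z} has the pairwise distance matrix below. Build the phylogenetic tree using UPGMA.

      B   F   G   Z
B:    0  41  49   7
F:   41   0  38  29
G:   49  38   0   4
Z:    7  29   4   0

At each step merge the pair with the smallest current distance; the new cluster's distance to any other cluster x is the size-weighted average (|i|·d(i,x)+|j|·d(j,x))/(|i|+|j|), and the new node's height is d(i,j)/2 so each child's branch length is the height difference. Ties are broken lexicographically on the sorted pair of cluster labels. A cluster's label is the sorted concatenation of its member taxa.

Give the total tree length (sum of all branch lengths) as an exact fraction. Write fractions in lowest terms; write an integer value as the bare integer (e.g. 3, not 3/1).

52

iteration 1: select G,Z (d=4); attach at lengths (2, 2); label the merged cluster GZ
  updated: d(B,GZ)=28, d(F,GZ)=67/2
iteration 2: select B,GZ (d=28); attach at lengths (14, 12); label the merged cluster BGZ
  updated: d(BGZ,F)=36
iteration 3: select BGZ,F (d=36); attach at lengths (4, 18); label the merged cluster BFGZ
final tree: ((B:14,(G:2,Z:2):12):4,F:18)
total length: 52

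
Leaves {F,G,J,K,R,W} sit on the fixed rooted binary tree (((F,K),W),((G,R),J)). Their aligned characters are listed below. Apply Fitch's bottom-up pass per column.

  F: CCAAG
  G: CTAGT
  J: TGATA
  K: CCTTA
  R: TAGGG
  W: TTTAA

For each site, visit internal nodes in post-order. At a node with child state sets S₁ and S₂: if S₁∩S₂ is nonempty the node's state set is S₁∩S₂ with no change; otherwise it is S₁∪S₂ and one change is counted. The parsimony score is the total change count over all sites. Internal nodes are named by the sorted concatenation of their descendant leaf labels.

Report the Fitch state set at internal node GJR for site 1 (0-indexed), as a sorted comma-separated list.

A,G,T

FK@0: {C} ∩ {C} = {C} (intersection, +0)
FKW@0: {C} ∪ {T} = {C,T} (union, +1)
GR@0: {C} ∪ {T} = {C,T} (union, +1)
GJR@0: {C,T} ∩ {T} = {T} (intersection, +0)
FGJKRW@0: {C,T} ∩ {T} = {T} (intersection, +0)
FK@1: {C} ∩ {C} = {C} (intersection, +0)
FKW@1: {C} ∪ {T} = {C,T} (union, +1)
GR@1: {T} ∪ {A} = {A,T} (union, +1)
GJR@1: {A,T} ∪ {G} = {A,G,T} (union, +1)
FGJKRW@1: {C,T} ∩ {A,G,T} = {T} (intersection, +0)
FK@2: {A} ∪ {T} = {A,T} (union, +1)
FKW@2: {A,T} ∩ {T} = {T} (intersection, +0)
GR@2: {A} ∪ {G} = {A,G} (union, +1)
GJR@2: {A,G} ∩ {A} = {A} (intersection, +0)
FGJKRW@2: {T} ∪ {A} = {A,T} (union, +1)
FK@3: {A} ∪ {T} = {A,T} (union, +1)
FKW@3: {A,T} ∩ {A} = {A} (intersection, +0)
GR@3: {G} ∩ {G} = {G} (intersection, +0)
GJR@3: {G} ∪ {T} = {G,T} (union, +1)
FGJKRW@3: {A} ∪ {G,T} = {A,G,T} (union, +1)
FK@4: {G} ∪ {A} = {A,G} (union, +1)
FKW@4: {A,G} ∩ {A} = {A} (intersection, +0)
GR@4: {T} ∪ {G} = {G,T} (union, +1)
GJR@4: {G,T} ∪ {A} = {A,G,T} (union, +1)
FGJKRW@4: {A} ∩ {A,G,T} = {A} (intersection, +0)
per-site changes: [2, 3, 3, 3, 3]; total = 14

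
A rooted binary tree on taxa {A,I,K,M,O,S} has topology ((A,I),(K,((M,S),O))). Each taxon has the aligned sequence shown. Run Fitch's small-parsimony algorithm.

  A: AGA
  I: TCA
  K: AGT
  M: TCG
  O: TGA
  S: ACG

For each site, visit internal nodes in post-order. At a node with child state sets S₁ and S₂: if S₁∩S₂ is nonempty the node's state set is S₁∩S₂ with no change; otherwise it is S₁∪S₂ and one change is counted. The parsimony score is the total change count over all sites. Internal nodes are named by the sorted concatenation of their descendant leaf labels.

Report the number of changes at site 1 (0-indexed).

AI@0: {A} ∪ {T} = {A,T} (union, +1)
MS@0: {T} ∪ {A} = {A,T} (union, +1)
MOS@0: {A,T} ∩ {T} = {T} (intersection, +0)
KMOS@0: {A} ∪ {T} = {A,T} (union, +1)
AIKMOS@0: {A,T} ∩ {A,T} = {A,T} (intersection, +0)
AI@1: {G} ∪ {C} = {C,G} (union, +1)
MS@1: {C} ∩ {C} = {C} (intersection, +0)
MOS@1: {C} ∪ {G} = {C,G} (union, +1)
KMOS@1: {G} ∩ {C,G} = {G} (intersection, +0)
AIKMOS@1: {C,G} ∩ {G} = {G} (intersection, +0)
AI@2: {A} ∩ {A} = {A} (intersection, +0)
MS@2: {G} ∩ {G} = {G} (intersection, +0)
MOS@2: {G} ∪ {A} = {A,G} (union, +1)
KMOS@2: {T} ∪ {A,G} = {A,G,T} (union, +1)
AIKMOS@2: {A} ∩ {A,G,T} = {A} (intersection, +0)
per-site changes: [3, 2, 2]; total = 7

2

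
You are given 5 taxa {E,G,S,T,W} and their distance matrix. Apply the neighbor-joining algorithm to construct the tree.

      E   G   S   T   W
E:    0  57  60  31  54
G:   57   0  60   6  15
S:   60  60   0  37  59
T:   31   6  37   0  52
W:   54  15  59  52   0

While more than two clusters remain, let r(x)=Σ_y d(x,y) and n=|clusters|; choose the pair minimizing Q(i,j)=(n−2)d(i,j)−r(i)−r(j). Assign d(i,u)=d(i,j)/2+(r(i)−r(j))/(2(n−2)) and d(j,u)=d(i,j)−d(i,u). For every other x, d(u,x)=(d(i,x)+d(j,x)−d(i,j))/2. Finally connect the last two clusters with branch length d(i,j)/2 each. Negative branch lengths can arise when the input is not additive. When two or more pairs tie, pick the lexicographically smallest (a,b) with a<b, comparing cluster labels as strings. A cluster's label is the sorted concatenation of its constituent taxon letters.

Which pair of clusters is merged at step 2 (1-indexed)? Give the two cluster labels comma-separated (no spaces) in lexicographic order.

iteration 1: select G,W (d=15, Q=-273); attach at lengths (1/2, 29/2); label the merged cluster GW
  updated: d(E,GW)=48, d(GW,S)=52, d(GW,T)=43/2
iteration 2: select E,S (d=60, Q=-168); attach at lengths (55/2, 65/2); label the merged cluster ES
  updated: d(ES,GW)=20, d(ES,T)=4
iteration 3: select ES,GW (d=20, Q=-91/2); attach at lengths (5/4, 75/4); label the merged cluster EGSW
  updated: d(EGSW,T)=11/4
iteration 4: select EGSW,T (d=11/4); attach at lengths (11/8, 11/8); label the merged cluster EGSTW
final tree: (((E:55/2,S:65/2):5/4,(G:1/2,W:29/2):75/4):11/8,T:11/8)
total length: 391/4

E,S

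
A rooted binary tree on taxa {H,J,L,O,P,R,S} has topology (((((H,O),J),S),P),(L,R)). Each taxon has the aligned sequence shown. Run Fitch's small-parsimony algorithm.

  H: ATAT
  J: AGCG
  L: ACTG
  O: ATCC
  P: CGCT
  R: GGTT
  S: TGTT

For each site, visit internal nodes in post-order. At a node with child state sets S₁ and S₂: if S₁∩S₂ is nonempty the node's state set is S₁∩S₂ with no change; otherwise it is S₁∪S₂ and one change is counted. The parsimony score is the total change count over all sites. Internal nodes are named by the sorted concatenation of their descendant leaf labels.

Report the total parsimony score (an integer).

11

site 0, node HO: H={A} ∩ O={A} → {A} (+0)
site 0, node HJO: HO={A} ∩ J={A} → {A} (+0)
site 0, node HJOS: HJO={A} ∪ S={T} → {A,T} (+1)
site 0, node HJOPS: HJOS={A,T} ∪ P={C} → {A,C,T} (+1)
site 0, node LR: L={A} ∪ R={G} → {A,G} (+1)
site 0, node HJLOPRS: HJOPS={A,C,T} ∩ LR={A,G} → {A} (+0)
site 1, node HO: H={T} ∩ O={T} → {T} (+0)
site 1, node HJO: HO={T} ∪ J={G} → {G,T} (+1)
site 1, node HJOS: HJO={G,T} ∩ S={G} → {G} (+0)
site 1, node HJOPS: HJOS={G} ∩ P={G} → {G} (+0)
site 1, node LR: L={C} ∪ R={G} → {C,G} (+1)
site 1, node HJLOPRS: HJOPS={G} ∩ LR={C,G} → {G} (+0)
site 2, node HO: H={A} ∪ O={C} → {A,C} (+1)
site 2, node HJO: HO={A,C} ∩ J={C} → {C} (+0)
site 2, node HJOS: HJO={C} ∪ S={T} → {C,T} (+1)
site 2, node HJOPS: HJOS={C,T} ∩ P={C} → {C} (+0)
site 2, node LR: L={T} ∩ R={T} → {T} (+0)
site 2, node HJLOPRS: HJOPS={C} ∪ LR={T} → {C,T} (+1)
site 3, node HO: H={T} ∪ O={C} → {C,T} (+1)
site 3, node HJO: HO={C,T} ∪ J={G} → {C,G,T} (+1)
site 3, node HJOS: HJO={C,G,T} ∩ S={T} → {T} (+0)
site 3, node HJOPS: HJOS={T} ∩ P={T} → {T} (+0)
site 3, node LR: L={G} ∪ R={T} → {G,T} (+1)
site 3, node HJLOPRS: HJOPS={T} ∩ LR={G,T} → {T} (+0)
per-site changes: [3, 2, 3, 3]; total = 11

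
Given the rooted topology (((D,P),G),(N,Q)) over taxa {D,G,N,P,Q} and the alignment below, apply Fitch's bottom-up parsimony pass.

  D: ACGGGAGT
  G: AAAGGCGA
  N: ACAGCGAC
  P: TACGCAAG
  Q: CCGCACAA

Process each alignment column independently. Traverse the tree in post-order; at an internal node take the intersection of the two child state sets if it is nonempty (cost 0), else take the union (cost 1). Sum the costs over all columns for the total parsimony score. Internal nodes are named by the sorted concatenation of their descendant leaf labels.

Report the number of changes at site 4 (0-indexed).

DP@0: {A} ∪ {T} = {A,T} (union, +1)
DGP@0: {A,T} ∩ {A} = {A} (intersection, +0)
NQ@0: {A} ∪ {C} = {A,C} (union, +1)
DGNPQ@0: {A} ∩ {A,C} = {A} (intersection, +0)
DP@1: {C} ∪ {A} = {A,C} (union, +1)
DGP@1: {A,C} ∩ {A} = {A} (intersection, +0)
NQ@1: {C} ∩ {C} = {C} (intersection, +0)
DGNPQ@1: {A} ∪ {C} = {A,C} (union, +1)
DP@2: {G} ∪ {C} = {C,G} (union, +1)
DGP@2: {C,G} ∪ {A} = {A,C,G} (union, +1)
NQ@2: {A} ∪ {G} = {A,G} (union, +1)
DGNPQ@2: {A,C,G} ∩ {A,G} = {A,G} (intersection, +0)
DP@3: {G} ∩ {G} = {G} (intersection, +0)
DGP@3: {G} ∩ {G} = {G} (intersection, +0)
NQ@3: {G} ∪ {C} = {C,G} (union, +1)
DGNPQ@3: {G} ∩ {C,G} = {G} (intersection, +0)
DP@4: {G} ∪ {C} = {C,G} (union, +1)
DGP@4: {C,G} ∩ {G} = {G} (intersection, +0)
NQ@4: {C} ∪ {A} = {A,C} (union, +1)
DGNPQ@4: {G} ∪ {A,C} = {A,C,G} (union, +1)
DP@5: {A} ∩ {A} = {A} (intersection, +0)
DGP@5: {A} ∪ {C} = {A,C} (union, +1)
NQ@5: {G} ∪ {C} = {C,G} (union, +1)
DGNPQ@5: {A,C} ∩ {C,G} = {C} (intersection, +0)
DP@6: {G} ∪ {A} = {A,G} (union, +1)
DGP@6: {A,G} ∩ {G} = {G} (intersection, +0)
NQ@6: {A} ∩ {A} = {A} (intersection, +0)
DGNPQ@6: {G} ∪ {A} = {A,G} (union, +1)
DP@7: {T} ∪ {G} = {G,T} (union, +1)
DGP@7: {G,T} ∪ {A} = {A,G,T} (union, +1)
NQ@7: {C} ∪ {A} = {A,C} (union, +1)
DGNPQ@7: {A,G,T} ∩ {A,C} = {A} (intersection, +0)
per-site changes: [2, 2, 3, 1, 3, 2, 2, 3]; total = 18

3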